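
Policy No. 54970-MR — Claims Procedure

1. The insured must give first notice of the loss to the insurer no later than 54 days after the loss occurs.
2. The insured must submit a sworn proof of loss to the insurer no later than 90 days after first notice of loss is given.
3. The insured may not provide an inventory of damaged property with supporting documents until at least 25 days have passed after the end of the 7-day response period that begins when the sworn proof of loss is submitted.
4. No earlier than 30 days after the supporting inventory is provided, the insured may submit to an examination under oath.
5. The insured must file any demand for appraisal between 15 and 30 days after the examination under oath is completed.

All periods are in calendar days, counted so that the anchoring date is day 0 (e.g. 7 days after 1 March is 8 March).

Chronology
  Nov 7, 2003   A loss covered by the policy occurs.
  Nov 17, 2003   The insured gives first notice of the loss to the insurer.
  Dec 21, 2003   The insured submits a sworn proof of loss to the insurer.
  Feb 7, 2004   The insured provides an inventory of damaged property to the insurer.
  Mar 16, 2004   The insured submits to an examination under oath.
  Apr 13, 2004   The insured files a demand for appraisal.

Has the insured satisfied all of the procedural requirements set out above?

Yes

Step 1: 54 days after Nov 7, 2003 (when the loss occurs) is Dec 31, 2003; Nov 17, 2003 is within that limit.
Step 2: 90 days after Nov 17, 2003 (when first notice of loss is given) is Feb 15, 2004; Dec 21, 2003 is within that limit.
Step 3: the earliest permitted date is 25 days after Dec 28, 2003 (end of the 7-day response period, which began when the sworn proof of loss is submitted on Dec 21, 2003), i.e. Jan 22, 2004; done Feb 7, 2004, after the minimum wait.
Step 4: the earliest permitted date is 30 days after Feb 7, 2004 (when the supporting inventory is provided), i.e. Mar 8, 2004; done Mar 16, 2004 — permitted.
Step 5: the window is 15–30 days after Mar 16, 2004 (when the examination under oath is completed), so Mar 31, 2004 through Apr 15, 2004; Apr 13, 2004 falls inside that range.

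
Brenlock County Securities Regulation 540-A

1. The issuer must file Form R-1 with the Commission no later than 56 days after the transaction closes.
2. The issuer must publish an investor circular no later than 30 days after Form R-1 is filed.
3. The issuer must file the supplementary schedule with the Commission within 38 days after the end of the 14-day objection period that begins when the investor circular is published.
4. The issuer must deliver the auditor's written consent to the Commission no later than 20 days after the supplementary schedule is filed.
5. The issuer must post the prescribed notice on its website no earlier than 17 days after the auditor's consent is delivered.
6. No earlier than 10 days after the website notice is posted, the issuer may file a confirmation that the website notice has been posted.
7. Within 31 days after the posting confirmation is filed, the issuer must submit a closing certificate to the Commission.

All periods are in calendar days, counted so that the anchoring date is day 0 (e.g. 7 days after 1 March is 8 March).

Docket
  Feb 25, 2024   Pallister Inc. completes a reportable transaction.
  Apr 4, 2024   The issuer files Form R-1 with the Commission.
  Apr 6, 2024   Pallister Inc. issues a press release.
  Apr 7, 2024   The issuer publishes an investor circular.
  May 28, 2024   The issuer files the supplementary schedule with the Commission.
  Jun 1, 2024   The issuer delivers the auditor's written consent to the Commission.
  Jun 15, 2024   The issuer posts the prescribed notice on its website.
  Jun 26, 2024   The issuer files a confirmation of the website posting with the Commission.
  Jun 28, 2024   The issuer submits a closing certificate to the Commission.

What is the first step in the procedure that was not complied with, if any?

Step 5

(1) due by Feb 25, 2024 + 56 days = Apr 21, 2024; done Apr 4, 2024 — timely.
(2) due by Apr 4, 2024 + 30 days = May 4, 2024; completed Apr 7, 2024, before the deadline.
(3) due by Apr 21, 2024 + 38 days = May 29, 2024; done May 28, 2024 — timely.
(4) due by May 28, 2024 + 20 days = Jun 17, 2024; done Jun 1, 2024 — timely.
(5) permitted from Jun 1, 2024 + 17 days = Jun 18, 2024 onward; acted on Jun 15, 2024, 3 days prematurely.
Later steps need not be reached.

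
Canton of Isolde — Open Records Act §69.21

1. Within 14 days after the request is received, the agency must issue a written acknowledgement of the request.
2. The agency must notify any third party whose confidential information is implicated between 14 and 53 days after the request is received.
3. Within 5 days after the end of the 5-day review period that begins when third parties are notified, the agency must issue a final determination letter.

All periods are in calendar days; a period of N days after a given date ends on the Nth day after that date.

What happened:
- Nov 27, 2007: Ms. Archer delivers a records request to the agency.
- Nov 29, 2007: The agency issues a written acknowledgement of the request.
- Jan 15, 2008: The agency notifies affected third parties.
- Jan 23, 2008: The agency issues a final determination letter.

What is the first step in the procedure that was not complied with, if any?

(1) due by Nov 27, 2007 + 14 days = Dec 11, 2007; Nov 29, 2007 is within that limit.
(2) the permitted window runs from Nov 27, 2007 + 14 = Dec 11, 2007 to Nov 27, 2007 + 53 = Jan 19, 2008; done Jan 15, 2008, which is between those dates.
(3) due by Jan 20, 2008 + 5 days = Jan 25, 2008; Jan 23, 2008 is within that limit.

None — every step was satisfied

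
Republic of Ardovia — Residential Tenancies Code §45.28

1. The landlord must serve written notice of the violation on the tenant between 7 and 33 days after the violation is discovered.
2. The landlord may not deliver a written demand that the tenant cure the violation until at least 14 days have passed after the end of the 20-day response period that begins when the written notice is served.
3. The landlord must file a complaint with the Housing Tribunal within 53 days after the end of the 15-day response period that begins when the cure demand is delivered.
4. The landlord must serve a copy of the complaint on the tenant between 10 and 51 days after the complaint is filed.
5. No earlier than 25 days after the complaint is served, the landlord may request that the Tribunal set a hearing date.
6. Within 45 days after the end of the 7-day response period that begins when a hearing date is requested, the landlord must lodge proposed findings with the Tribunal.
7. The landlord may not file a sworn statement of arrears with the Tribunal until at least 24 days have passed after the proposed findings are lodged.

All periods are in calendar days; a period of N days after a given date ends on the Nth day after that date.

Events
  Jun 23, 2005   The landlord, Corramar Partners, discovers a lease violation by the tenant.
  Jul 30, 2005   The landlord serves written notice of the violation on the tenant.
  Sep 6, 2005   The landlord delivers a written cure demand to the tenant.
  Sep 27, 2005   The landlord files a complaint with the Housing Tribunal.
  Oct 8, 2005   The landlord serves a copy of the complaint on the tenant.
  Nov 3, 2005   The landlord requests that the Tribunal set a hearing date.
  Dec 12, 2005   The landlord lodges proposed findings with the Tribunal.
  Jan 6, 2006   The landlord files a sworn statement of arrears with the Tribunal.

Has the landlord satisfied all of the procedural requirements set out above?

No

(1) the permitted window runs from Jun 23, 2005 + 7 = Jun 30, 2005 to Jun 23, 2005 + 33 = Jul 26, 2005; Jul 30, 2005 is 4 days past the end of the window.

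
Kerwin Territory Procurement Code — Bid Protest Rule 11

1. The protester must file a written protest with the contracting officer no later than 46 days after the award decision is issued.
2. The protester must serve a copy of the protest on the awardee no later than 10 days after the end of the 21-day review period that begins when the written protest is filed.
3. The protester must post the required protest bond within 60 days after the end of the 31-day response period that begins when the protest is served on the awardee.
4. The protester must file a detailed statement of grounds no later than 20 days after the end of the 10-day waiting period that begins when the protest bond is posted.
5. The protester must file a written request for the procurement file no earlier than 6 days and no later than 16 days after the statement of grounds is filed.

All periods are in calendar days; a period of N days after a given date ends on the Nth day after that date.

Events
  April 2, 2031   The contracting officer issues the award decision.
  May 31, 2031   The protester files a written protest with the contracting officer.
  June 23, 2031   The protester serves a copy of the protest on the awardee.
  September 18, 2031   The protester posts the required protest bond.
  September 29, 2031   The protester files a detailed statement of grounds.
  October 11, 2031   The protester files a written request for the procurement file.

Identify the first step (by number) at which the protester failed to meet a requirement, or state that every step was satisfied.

Step 1: 46 days after April 2, 2031 (when the award decision is issued) is May 18, 2031; May 31, 2031 misses that deadline by 13 days.
Later steps need not be reached.

Step 1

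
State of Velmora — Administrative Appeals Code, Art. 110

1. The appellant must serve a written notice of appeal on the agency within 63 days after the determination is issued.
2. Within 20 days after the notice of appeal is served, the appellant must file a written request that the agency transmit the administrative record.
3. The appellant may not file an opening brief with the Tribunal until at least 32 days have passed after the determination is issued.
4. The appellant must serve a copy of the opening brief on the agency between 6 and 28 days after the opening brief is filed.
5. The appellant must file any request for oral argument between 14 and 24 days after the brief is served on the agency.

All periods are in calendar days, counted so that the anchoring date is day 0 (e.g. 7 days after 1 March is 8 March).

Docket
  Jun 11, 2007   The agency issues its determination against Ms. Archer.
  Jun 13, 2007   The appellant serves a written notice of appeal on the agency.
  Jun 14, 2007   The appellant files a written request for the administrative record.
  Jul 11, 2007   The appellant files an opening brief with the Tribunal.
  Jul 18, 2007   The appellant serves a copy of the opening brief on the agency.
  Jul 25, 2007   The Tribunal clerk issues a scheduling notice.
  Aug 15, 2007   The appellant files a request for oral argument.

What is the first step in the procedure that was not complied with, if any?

Step 1: 63 days after Jun 11, 2007 (when the determination is issued) is Aug 13, 2007; Jun 13, 2007 is within that limit.
Step 2: 20 days after Jun 13, 2007 (when the notice of appeal is served) is Jul 3, 2007; Jun 14, 2007 is within that limit.
Step 3: the earliest permitted date is 32 days after Jun 11, 2007 (when the determination is issued), i.e. Jul 13, 2007; done Jul 11, 2007 — 2 days too early.
The procedure was therefore not followed at step 3.

Step 3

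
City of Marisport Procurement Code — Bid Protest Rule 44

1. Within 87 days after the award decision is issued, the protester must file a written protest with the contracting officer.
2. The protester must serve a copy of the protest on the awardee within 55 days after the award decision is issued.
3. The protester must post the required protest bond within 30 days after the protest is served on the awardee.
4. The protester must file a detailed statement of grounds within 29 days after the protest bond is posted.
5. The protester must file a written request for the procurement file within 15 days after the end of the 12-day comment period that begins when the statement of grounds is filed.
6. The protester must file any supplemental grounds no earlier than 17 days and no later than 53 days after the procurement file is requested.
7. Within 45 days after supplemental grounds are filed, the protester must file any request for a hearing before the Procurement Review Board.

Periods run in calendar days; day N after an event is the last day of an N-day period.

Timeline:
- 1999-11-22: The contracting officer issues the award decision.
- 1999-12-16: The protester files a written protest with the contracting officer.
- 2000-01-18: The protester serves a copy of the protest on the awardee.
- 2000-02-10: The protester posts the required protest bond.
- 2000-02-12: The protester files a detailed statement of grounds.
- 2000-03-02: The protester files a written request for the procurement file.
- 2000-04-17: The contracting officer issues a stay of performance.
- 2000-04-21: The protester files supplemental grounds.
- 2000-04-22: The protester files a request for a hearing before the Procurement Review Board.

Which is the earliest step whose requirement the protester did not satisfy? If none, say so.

(1) due by 1999-11-22 + 87 days = 2000-02-17; 1999-12-16 is within that limit.
(2) due by 1999-11-22 + 55 days = 2000-01-16; done 2000-01-18 — 2 days late.

Step 2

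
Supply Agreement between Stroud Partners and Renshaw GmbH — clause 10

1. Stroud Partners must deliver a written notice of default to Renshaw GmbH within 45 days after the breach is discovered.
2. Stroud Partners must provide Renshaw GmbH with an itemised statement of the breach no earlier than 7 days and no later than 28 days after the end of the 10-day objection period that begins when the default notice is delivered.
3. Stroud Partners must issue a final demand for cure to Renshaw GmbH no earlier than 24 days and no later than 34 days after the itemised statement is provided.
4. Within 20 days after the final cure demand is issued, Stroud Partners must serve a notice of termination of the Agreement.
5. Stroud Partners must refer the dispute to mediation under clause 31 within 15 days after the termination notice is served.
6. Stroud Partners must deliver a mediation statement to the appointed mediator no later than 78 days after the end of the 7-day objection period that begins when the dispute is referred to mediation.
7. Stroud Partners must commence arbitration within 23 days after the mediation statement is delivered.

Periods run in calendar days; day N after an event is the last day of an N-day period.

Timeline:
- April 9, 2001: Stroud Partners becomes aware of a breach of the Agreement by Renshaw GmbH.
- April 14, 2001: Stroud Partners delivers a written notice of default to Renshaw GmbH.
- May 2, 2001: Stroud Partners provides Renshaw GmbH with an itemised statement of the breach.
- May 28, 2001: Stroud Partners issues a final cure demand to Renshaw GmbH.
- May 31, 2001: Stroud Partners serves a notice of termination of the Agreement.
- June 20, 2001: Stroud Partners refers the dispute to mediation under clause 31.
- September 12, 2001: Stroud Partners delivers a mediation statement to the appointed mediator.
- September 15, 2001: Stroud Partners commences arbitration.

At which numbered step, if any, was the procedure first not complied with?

(1) due by April 9, 2001 + 45 days = May 24, 2001; completed April 14, 2001, before the deadline.
(2) the permitted window runs from April 24, 2001 + 7 = May 1, 2001 to April 24, 2001 + 28 = May 22, 2001; May 2, 2001 falls inside that range.
(3) the permitted window runs from May 2, 2001 + 24 = May 26, 2001 to May 2, 2001 + 34 = June 5, 2001; May 28, 2001 falls inside that range.
(4) due by May 28, 2001 + 20 days = June 17, 2001; done May 31, 2001 — timely.
(5) due by May 31, 2001 + 15 days = June 15, 2001; June 20, 2001 misses that deadline by 5 days.
The analysis stops there.

Step 5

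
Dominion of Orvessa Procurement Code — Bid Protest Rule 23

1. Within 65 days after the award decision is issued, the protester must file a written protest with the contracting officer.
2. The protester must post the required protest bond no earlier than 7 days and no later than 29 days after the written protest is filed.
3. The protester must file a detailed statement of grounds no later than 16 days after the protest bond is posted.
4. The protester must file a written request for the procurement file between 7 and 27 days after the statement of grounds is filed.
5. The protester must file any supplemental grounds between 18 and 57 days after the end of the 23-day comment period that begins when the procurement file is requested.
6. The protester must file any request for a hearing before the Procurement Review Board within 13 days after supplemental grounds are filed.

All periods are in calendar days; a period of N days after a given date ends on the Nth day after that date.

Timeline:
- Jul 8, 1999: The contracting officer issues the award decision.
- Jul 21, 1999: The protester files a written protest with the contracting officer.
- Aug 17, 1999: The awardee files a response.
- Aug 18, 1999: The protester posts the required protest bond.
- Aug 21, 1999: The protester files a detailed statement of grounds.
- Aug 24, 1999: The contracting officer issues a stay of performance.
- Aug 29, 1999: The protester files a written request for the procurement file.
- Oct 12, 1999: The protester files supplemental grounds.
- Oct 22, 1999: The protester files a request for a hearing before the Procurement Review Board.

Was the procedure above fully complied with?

Yes

Step 1: 65 days after Jul 8, 1999 (when the award decision is issued) is Sep 11, 1999; Jul 21, 1999 is within that limit.
Step 2: the window is 7–29 days after Jul 21, 1999 (when the written protest is filed), so Jul 28, 1999 through Aug 19, 1999; Aug 18, 1999 falls inside that range.
Step 3: 16 days after Aug 18, 1999 (when the protest bond is posted) is Sep 3, 1999; done Aug 21, 1999 — timely.
Step 4: the window is 7–27 days after Aug 21, 1999 (when the statement of grounds is filed), so Aug 28, 1999 through Sep 17, 1999; Aug 29, 1999 falls inside that range.
Step 5: the window is 18–57 days after Sep 21, 1999 (end of the 23-day comment period, which began when the procurement file is requested on Aug 29, 1999), so Oct 9, 1999 through Nov 17, 1999; done Oct 12, 1999, which is between those dates.
Step 6: 13 days after Oct 12, 1999 (when supplemental grounds are filed) is Oct 25, 1999; completed Oct 22, 1999, before the deadline.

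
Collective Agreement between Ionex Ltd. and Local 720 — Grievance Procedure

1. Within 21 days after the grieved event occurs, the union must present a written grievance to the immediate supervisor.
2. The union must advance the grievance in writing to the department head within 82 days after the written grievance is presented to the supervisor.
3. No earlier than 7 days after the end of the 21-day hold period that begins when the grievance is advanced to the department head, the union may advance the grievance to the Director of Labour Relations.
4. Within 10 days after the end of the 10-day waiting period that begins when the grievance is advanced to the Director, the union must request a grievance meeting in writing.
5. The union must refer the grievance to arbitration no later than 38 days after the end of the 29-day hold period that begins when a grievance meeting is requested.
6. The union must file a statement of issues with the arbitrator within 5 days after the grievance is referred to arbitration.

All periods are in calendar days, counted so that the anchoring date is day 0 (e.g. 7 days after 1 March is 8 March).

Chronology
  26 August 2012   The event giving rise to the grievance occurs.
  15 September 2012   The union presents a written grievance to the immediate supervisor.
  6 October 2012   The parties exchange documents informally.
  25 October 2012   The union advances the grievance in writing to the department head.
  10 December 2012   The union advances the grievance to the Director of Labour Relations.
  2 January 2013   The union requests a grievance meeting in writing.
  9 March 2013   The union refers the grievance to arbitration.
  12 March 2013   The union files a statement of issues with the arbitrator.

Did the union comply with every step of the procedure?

No

(1) due by 26 August 2012 + 21 days = 16 September 2012; completed 15 September 2012, before the deadline.
(2) due by 15 September 2012 + 82 days = 6 December 2012; completed 25 October 2012, before the deadline.
(3) permitted from 15 November 2012 + 7 days = 22 November 2012 onward; 10 December 2012 is on or after that date.
(4) due by 20 December 2012 + 10 days = 30 December 2012; not done until 2 January 2013, 3 days after the deadline.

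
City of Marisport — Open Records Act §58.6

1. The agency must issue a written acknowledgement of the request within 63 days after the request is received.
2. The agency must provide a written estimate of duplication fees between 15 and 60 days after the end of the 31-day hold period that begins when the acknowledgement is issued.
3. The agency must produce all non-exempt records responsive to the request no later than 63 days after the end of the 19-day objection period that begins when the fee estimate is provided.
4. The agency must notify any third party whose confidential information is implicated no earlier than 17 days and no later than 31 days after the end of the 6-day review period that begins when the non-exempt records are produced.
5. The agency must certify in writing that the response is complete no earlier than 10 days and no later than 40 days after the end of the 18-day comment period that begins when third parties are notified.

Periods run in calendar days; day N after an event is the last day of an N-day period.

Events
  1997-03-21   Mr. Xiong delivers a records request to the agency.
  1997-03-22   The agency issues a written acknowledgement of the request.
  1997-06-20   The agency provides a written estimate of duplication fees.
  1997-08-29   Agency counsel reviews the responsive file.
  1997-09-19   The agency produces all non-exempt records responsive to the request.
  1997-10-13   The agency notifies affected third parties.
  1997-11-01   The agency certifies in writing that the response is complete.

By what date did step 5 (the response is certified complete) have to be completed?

1997-12-10

Third parties are notified on 1997-10-13; the 18-day comment period therefore ends 1997-10-31, and step 5 runs from that date. The window is 10–40 days after 1997-10-31; it closes on 1997-12-10.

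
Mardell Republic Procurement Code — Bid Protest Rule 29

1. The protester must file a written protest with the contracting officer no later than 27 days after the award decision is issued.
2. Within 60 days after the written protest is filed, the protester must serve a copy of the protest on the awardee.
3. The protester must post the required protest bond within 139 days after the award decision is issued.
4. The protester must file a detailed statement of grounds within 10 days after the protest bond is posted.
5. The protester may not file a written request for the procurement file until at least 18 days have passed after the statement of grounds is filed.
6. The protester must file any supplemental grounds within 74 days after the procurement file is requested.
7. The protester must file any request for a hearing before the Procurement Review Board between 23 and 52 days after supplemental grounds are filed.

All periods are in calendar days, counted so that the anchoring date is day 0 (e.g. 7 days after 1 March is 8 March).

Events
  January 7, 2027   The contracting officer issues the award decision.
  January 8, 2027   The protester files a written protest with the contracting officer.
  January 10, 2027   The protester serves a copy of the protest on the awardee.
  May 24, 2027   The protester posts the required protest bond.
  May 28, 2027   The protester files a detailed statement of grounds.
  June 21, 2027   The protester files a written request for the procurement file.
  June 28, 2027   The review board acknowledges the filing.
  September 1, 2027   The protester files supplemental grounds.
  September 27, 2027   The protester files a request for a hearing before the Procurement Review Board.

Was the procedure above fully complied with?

Yes

Step 1: 27 days after January 7, 2027 (when the award decision is issued) is February 3, 2027; done January 8, 2027 — timely.
Step 2: 60 days after January 8, 2027 (when the written protest is filed) is March 9, 2027; completed January 10, 2027, before the deadline.
Step 3: 139 days after January 7, 2027 (when the award decision is issued) is May 26, 2027; completed May 24, 2027, before the deadline.
Step 4: 10 days after May 24, 2027 (when the protest bond is posted) is June 3, 2027; May 28, 2027 is within that limit.
Step 5: the earliest permitted date is 18 days after May 28, 2027 (when the statement of grounds is filed), i.e. June 15, 2027; done June 21, 2027 — permitted.
Step 6: 74 days after June 21, 2027 (when the procurement file is requested) is September 3, 2027; done September 1, 2027 — timely.
Step 7: the window is 23–52 days after September 1, 2027 (when supplemental grounds are filed), so September 24, 2027 through October 23, 2027; September 27, 2027 falls inside that range.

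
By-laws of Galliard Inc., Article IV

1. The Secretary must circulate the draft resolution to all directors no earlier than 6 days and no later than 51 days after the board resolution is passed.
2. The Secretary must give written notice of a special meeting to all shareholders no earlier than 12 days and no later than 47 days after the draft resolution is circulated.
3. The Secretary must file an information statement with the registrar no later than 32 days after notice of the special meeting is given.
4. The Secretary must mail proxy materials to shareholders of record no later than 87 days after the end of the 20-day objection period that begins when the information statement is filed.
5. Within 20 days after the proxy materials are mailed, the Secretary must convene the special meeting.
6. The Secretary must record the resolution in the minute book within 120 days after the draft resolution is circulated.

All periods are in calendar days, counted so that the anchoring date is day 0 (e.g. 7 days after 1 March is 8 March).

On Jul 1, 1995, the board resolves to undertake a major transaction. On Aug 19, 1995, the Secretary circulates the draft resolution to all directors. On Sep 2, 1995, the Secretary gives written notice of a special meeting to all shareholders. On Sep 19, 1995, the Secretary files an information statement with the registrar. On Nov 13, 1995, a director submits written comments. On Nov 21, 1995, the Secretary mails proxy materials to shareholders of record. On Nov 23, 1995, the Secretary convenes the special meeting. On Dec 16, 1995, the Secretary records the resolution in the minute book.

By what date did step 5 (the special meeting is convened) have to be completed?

Step 5 runs from Nov 21, 1995, when the proxy materials are mailed. 20 days after Nov 21, 1995 is Dec 11, 1995.

Dec 11, 1995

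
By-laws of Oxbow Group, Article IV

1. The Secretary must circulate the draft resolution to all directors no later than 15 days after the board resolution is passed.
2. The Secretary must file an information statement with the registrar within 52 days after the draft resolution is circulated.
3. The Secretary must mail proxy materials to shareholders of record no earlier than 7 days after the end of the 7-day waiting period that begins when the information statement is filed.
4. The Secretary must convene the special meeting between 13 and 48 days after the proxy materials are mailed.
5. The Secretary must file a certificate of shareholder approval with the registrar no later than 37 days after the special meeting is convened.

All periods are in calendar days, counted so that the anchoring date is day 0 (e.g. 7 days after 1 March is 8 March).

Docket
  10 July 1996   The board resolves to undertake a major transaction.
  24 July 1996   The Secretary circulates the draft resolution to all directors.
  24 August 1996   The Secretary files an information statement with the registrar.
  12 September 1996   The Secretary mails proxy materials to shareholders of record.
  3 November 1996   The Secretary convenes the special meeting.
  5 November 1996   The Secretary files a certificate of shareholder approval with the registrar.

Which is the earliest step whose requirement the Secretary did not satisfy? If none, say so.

Step 1: 15 days after 10 July 1996 (when the board resolution is passed) is 25 July 1996; completed 24 July 1996, before the deadline.
Step 2: 52 days after 24 July 1996 (when the draft resolution is circulated) is 14 September 1996; 24 August 1996 is within that limit.
Step 3: the earliest permitted date is 7 days after 31 August 1996 (end of the 7-day waiting period, which began when the information statement is filed on 24 August 1996), i.e. 7 September 1996; 12 September 1996 is on or after that date.
Step 4: the window is 13–48 days after 12 September 1996 (when the proxy materials are mailed), so 25 September 1996 through 30 October 1996; done 3 November 1996 — 4 days after the window closed.

Step 4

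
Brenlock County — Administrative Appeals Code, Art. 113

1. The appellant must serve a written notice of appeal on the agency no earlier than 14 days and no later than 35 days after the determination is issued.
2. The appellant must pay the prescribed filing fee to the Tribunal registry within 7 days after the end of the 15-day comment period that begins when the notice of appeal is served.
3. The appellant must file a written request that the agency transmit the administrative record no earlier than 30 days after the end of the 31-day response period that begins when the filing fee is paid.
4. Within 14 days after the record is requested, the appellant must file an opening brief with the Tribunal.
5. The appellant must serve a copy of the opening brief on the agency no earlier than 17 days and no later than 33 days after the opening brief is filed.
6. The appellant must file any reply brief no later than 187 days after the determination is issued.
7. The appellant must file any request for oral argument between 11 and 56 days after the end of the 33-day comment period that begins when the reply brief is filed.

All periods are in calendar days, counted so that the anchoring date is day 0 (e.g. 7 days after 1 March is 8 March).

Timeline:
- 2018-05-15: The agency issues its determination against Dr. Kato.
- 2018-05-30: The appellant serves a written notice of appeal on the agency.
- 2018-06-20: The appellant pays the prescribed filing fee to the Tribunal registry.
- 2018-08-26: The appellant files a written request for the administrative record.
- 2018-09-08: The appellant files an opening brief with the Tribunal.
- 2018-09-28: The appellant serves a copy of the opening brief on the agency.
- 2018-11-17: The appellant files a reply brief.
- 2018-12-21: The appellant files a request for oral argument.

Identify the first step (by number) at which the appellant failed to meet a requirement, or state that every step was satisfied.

Step 7

Step 1: the window is 14–35 days after 2018-05-15 (when the determination is issued), so 2018-05-29 through 2018-06-19; done 2018-05-30 — within the window.
Step 2: 7 days after 2018-06-14 (end of the 15-day comment period, which began when the notice of appeal is served on 2018-05-30) is 2018-06-21; completed 2018-06-20, before the deadline.
Step 3: the earliest permitted date is 30 days after 2018-07-21 (end of the 31-day response period, which began when the filing fee is paid on 2018-06-20), i.e. 2018-08-20; done 2018-08-26, after the minimum wait.
Step 4: 14 days after 2018-08-26 (when the record is requested) is 2018-09-09; done 2018-09-08 — timely.
Step 5: the window is 17–33 days after 2018-09-08 (when the opening brief is filed), so 2018-09-25 through 2018-10-11; done 2018-09-28 — within the window.
Step 6: 187 days after 2018-05-15 (when the determination is issued) is 2018-11-18; completed 2018-11-17, before the deadline.
Step 7: the window is 11–56 days after 2018-12-20 (end of the 33-day comment period, which began when the reply brief is filed on 2018-11-17), so 2018-12-31 through 2019-02-14; 2018-12-21 is 10 days too early.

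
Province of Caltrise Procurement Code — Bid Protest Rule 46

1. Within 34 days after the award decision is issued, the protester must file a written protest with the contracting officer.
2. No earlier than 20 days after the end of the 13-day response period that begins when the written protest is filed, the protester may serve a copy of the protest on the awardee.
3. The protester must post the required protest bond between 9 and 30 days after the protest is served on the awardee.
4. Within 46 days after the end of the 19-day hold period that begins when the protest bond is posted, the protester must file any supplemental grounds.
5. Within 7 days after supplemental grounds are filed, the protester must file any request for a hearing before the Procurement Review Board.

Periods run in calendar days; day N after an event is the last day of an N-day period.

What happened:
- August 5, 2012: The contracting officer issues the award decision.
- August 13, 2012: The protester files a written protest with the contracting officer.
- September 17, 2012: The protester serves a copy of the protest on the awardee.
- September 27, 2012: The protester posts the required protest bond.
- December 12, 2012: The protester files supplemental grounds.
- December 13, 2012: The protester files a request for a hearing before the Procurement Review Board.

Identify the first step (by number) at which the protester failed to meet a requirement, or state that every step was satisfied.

Step 4

Step 1: 34 days after August 5, 2012 (when the award decision is issued) is September 8, 2012; done August 13, 2012 — timely.
Step 2: the earliest permitted date is 20 days after August 26, 2012 (end of the 13-day response period, which began when the written protest is filed on August 13, 2012), i.e. September 15, 2012; September 17, 2012 is on or after that date.
Step 3: the window is 9–30 days after September 17, 2012 (when the protest is served on the awardee), so September 26, 2012 through October 17, 2012; done September 27, 2012 — within the window.
Step 4: 46 days after October 16, 2012 (end of the 19-day hold period, which began when the protest bond is posted on September 27, 2012) is December 1, 2012; not done until December 12, 2012, 11 days after the deadline.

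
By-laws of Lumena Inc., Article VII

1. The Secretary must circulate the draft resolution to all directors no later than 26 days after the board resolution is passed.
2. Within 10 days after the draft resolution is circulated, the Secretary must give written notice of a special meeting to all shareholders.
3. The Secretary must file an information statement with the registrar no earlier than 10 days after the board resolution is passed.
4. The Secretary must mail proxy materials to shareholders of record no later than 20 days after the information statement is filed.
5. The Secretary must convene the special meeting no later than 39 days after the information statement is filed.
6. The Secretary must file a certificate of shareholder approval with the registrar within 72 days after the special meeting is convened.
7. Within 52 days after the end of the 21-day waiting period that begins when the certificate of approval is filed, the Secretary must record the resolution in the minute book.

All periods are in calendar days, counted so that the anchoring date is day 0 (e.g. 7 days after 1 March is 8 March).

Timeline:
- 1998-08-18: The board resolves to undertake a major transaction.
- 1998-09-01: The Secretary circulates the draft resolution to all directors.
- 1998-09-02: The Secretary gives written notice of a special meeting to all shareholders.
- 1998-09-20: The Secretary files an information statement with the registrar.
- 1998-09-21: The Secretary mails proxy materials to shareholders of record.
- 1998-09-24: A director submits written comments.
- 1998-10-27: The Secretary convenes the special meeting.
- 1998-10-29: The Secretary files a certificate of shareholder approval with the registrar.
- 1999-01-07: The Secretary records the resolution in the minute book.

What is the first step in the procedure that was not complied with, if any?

None — every step was satisfied

(1) due by 1998-08-18 + 26 days = 1998-09-13; done 1998-09-01 — timely.
(2) due by 1998-09-01 + 10 days = 1998-09-11; done 1998-09-02 — timely.
(3) permitted from 1998-08-18 + 10 days = 1998-08-28 onward; done 1998-09-20, after the minimum wait.
(4) due by 1998-09-20 + 20 days = 1998-10-10; completed 1998-09-21, before the deadline.
(5) due by 1998-09-20 + 39 days = 1998-10-29; completed 1998-10-27, before the deadline.
(6) due by 1998-10-27 + 72 days = 1999-01-07; done 1998-10-29 — timely.
(7) due by 1998-11-19 + 52 days = 1999-01-10; completed 1999-01-07, before the deadline.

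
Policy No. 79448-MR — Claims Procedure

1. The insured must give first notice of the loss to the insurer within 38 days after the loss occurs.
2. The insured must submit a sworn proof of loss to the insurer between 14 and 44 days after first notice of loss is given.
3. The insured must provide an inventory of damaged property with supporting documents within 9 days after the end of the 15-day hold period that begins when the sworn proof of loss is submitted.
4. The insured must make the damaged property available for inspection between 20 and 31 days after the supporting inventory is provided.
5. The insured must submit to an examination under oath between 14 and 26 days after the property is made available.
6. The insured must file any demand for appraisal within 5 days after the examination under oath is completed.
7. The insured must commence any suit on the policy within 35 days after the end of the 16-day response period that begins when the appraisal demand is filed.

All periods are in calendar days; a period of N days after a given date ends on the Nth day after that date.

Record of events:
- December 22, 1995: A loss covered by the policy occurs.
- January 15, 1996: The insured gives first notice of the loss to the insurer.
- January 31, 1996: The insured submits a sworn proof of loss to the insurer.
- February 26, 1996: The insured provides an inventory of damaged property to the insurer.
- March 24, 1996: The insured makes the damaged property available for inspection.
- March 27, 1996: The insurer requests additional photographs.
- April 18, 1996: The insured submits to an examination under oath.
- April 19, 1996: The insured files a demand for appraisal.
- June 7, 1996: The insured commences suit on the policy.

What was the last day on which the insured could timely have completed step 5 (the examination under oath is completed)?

April 19, 1996

Step 5 runs from March 24, 1996, when the property is made available. The window is 14–26 days after March 24, 1996; it closes on April 19, 1996.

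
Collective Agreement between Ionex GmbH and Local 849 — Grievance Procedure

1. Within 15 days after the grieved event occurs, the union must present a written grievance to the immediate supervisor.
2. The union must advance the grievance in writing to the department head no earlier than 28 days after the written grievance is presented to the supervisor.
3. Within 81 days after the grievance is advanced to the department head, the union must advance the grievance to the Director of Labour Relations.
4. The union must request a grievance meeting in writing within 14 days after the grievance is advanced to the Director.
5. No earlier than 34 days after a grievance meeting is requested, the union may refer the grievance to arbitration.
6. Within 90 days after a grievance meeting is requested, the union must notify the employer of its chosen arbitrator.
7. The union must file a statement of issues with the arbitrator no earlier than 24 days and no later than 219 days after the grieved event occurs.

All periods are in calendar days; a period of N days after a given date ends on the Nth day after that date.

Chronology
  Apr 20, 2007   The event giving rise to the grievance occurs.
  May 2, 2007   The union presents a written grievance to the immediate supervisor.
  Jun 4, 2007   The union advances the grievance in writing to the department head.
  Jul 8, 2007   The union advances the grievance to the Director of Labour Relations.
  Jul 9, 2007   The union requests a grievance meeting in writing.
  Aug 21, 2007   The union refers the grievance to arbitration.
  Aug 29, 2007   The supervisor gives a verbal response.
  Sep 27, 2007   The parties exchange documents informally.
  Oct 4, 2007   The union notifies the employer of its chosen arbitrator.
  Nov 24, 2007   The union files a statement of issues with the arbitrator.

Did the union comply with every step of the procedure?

Yes

Step 1 — counting 15 days from Apr 20, 2007 (when the grieved event occurs) gives a deadline of May 5, 2007; May 2, 2007 is within that limit.
Step 2 — must wait 28 days from May 2, 2007 (when the written grievance is presented to the supervisor), so not before May 30, 2007; done Jun 4, 2007, after the minimum wait.
Step 3 — counting 81 days from Jun 4, 2007 (when the grievance is advanced to the department head) gives a deadline of Aug 24, 2007; Jul 8, 2007 is within that limit.
Step 4 — counting 14 days from Jul 8, 2007 (when the grievance is advanced to the Director) gives a deadline of Jul 22, 2007; completed Jul 9, 2007, before the deadline.
Step 5 — must wait 34 days from Jul 9, 2007 (when a grievance meeting is requested), so not before Aug 12, 2007; done Aug 21, 2007, after the minimum wait.
Step 6 — counting 90 days from Jul 9, 2007 (when a grievance meeting is requested) gives a deadline of Oct 7, 2007; completed Oct 4, 2007, before the deadline.
Step 7 — 24 and 219 days from Apr 20, 2007 (when the grieved event occurs) are May 14, 2007 and Nov 25, 2007 respectively; done Nov 24, 2007, which is between those dates.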